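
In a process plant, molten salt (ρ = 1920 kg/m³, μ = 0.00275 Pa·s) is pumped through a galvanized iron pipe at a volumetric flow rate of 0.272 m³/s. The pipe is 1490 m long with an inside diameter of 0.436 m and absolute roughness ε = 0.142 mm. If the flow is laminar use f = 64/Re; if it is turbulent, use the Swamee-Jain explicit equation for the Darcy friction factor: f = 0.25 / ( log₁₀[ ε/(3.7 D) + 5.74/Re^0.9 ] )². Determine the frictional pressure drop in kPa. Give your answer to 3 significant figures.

ΔP ≈ 179 kPa

Cross-sectional area A = πD²/4 = π(0.436)²/4 = 0.1493 m²; mean velocity V = Q/A = 0.272/0.1493 = 1.822 m/s.
Reynolds number Re = ρVD/μ = 1920 · 1.822 · 0.436 / 0.00275 = 5.546e+05.
Re > 4000 → turbulent. Relative roughness ε/D = 0.000142/0.436 = 0.000326. Swamee-Jain: f = 0.25/(log₁₀[0.000326/3.7 + 5.74/5.546e+05^0.9])² = 0.25/(log₁₀[8.8e-05 + 3.88e-05])² = 0.25/(-3.897)² = 0.01646.
Darcy-Weisbach: ΔP = f(L/D)(ρV²/2) = 0.01646·(1490/0.436)·(1920·1.822²/2) = 0.01646·3417·3186 = 1.793e+05 Pa.
ΔP = 1.793e+05 Pa = 179 kPa.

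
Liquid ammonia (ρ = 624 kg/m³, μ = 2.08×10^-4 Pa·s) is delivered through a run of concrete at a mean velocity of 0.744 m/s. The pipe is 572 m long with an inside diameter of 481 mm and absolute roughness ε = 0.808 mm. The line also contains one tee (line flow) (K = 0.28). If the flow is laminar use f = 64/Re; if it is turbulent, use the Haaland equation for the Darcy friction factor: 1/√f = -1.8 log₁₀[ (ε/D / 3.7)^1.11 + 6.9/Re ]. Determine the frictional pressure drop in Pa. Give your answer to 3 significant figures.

Reynolds number Re = ρVD/μ = 624 · 0.744 · 0.481 / 0.000208 = 1.074e+06.
Re > 4000 → turbulent. Relative roughness ε/D = 0.000808/0.481 = 0.00168. Haaland: 1/√f = -1.8 log₁₀[(0.00168/3.7)^1.11 + 6.9/1.074e+06] = -1.8 log₁₀[0.000195 + 6.43e-06] = 6.654, so f = 0.02259.
Total minor-loss coefficient ΣK = 1·0.28 = 0.28.
ΔP = [f·L/D + ΣK]·(ρV²/2) = [0.02259·572/0.481 + 0.28]·(624·0.744²/2) = [26.86 + 0.28]·172.7 = 4687 Pa.

ΔP ≈ 4690 Pa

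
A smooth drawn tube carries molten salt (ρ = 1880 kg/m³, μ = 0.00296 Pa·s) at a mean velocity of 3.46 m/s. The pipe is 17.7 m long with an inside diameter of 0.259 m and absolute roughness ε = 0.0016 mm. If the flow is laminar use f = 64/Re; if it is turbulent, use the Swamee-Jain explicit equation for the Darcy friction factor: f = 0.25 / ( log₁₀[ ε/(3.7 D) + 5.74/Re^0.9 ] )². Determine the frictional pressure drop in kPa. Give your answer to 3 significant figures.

ΔP ≈ 9.92 kPa

Reynolds number Re = ρVD/μ = 1880 · 3.46 · 0.259 / 0.00296 = 5.692e+05.
Re > 4000 → turbulent. Relative roughness ε/D = 1.6e-06/0.259 = 6.18e-06. Swamee-Jain: f = 0.25/(log₁₀[6.18e-06/3.7 + 5.74/5.692e+05^0.9])² = 0.25/(log₁₀[1.67e-06 + 3.79e-05])² = 0.25/(-4.402)² = 0.0129.
Darcy-Weisbach: ΔP = f(L/D)(ρV²/2) = 0.0129·(17.7/0.259)·(1880·3.46²/2) = 0.0129·68.34·1.125e+04 = 9921 Pa.
ΔP = 9921 Pa = 9.92 kPa.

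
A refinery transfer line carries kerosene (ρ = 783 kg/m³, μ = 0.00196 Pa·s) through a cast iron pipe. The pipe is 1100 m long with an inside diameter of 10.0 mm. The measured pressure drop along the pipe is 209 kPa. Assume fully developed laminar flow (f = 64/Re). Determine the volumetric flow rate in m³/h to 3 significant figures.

For laminar flow, f = 64/Re with Re = ρVD/μ, so Darcy-Weisbach reduces to ΔP = 32μLV/D². Solving for V: V = ΔP·D²/(32μL) = 2.09e+05·(0.01)²/(32·0.00196·1100) = 0.3029 m/s.
Check: Re = ρVD/μ = 783·0.3029·0.01/0.00196 = 1210 < 2300, so the laminar assumption holds.
Q = V·A = 0.3029·(π/4·0.01²) = 2.379e-05 m³/s = 0.0857 m³/h.

Q ≈ 0.0857 m³/h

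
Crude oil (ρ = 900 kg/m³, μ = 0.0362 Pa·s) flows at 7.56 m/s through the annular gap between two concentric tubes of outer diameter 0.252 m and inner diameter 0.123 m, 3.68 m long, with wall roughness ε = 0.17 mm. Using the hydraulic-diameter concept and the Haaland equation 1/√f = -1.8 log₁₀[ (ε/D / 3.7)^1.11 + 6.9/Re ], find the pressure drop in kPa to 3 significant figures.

Hydraulic diameter D_h = 4A/P = D_o - D_i = 0.252 - 0.123 = 0.129 m.
Re = ρVD_h/μ = 900·7.56·0.129/0.0362 = 2.425e+04.
ε/D_h = 0.00017/0.129 = 0.00132; Haaland gives 1/√f = -1.8 log₁₀[0.000149+0.000285] = 6.054, so f = 0.02729.
ΔP = f(L/D_h)(ρV²/2) = 0.02729·3.68/0.129·2.572e+04 = 2.002e+04 Pa.
ΔP = 20.0 kPa.

ΔP ≈ 20.0 kPa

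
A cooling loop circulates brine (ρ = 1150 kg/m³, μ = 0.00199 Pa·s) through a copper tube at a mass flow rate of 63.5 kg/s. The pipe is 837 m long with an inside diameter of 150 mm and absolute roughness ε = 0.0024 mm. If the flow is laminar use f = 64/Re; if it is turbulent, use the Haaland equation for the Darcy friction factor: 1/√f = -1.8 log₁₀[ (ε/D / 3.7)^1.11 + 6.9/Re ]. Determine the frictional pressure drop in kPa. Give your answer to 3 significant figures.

A = πD²/4 = π(0.15)²/4 = 0.01767 m²; mean velocity V = ṁ/(ρA) = 63.5/(1150 · 0.01767) = 3.125 m/s.
Reynolds number Re = ρVD/μ = 1150 · 3.125 · 0.15 / 0.00199 = 2.709e+05.
Re > 4000 → turbulent. Relative roughness ε/D = 2.4e-06/0.15 = 1.6e-05. Haaland: 1/√f = -1.8 log₁₀[(1.6e-05/3.7)^1.11 + 6.9/2.709e+05] = -1.8 log₁₀[1.11e-06 + 2.55e-05] = 8.236, so f = 0.01474.
Darcy-Weisbach: ΔP = f(L/D)(ρV²/2) = 0.01474·(837/0.15)·(1150·3.125²/2) = 0.01474·5580·5614 = 4.619e+05 Pa.
ΔP = 4.619e+05 Pa = 462 kPa.

ΔP ≈ 462 kPa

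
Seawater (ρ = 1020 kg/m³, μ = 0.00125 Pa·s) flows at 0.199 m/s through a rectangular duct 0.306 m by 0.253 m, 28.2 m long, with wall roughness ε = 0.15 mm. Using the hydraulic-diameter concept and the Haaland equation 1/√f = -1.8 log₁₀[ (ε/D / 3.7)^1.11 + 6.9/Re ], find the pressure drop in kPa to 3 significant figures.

Hydraulic diameter D_h = 4A/P = 4·(0.306·0.253)/(2·(0.306+0.253)) = 0.3097/1.118 = 0.277 m.
Re = ρVD_h/μ = 1020·0.199·0.277/0.00125 = 4.498e+04.
ε/D_h = 0.00015/0.277 = 0.000542; Haaland gives 1/√f = -1.8 log₁₀[5.54e-05+0.000153] = 6.624, so f = 0.02279.
ΔP = f(L/D_h)(ρV²/2) = 0.02279·28.2/0.277·20.2 = 46.86 Pa.
ΔP = 0.0469 kPa.

ΔP ≈ 0.0469 kPa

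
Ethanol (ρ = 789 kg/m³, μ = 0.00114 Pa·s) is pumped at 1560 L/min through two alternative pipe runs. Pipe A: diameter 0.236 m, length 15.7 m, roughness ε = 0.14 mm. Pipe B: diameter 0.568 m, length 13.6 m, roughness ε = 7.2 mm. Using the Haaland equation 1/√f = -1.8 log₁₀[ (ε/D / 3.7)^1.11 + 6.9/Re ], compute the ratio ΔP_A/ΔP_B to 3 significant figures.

Pipe A: V = Q/A = 0.026/0.04374 = 0.5944 m/s; Re = 9.708e+04; ε/D = 0.000593; Haaland → f = 0.02052; ΔP_A = f(L/D)(ρV²/2) = 190.3 Pa.
Pipe B: V = Q/A = 0.026/0.2534 = 0.1026 m/s; Re = 4.034e+04; ε/D = 0.0127; Haaland → f = 0.04241; ΔP_B = f(L/D)(ρV²/2) = 4.218 Pa.
ΔP_A/ΔP_B = 190.3/4.218 = 45.1.

ΔP_A/ΔP_B ≈ 45.1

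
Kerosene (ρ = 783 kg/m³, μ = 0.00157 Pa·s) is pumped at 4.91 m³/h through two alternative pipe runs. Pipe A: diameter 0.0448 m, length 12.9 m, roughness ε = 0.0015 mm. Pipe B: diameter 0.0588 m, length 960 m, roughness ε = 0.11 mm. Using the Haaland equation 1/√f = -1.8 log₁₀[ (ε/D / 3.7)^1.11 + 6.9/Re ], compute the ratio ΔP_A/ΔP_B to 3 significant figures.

ΔP_A/ΔP_B ≈ 0.0441

Pipe A: V = Q/A = 0.001364/0.001576 = 0.8652 m/s; Re = 1.933e+04; ε/D = 3.35e-05; Haaland → f = 0.02602; ΔP_A = f(L/D)(ρV²/2) = 2196 Pa.
Pipe B: V = Q/A = 0.001364/0.002715 = 0.5023 m/s; Re = 1.473e+04; ε/D = 0.00187; Haaland → f = 0.03086; ΔP_B = f(L/D)(ρV²/2) = 4.976e+04 Pa.
ΔP_A/ΔP_B = 2196/4.976e+04 = 0.0441.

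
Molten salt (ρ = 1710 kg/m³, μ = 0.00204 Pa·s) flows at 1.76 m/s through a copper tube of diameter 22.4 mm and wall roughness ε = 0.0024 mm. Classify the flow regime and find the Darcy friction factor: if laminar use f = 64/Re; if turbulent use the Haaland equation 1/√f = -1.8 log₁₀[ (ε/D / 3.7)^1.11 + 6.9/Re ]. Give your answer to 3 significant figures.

Re = ρVD/μ = 1710·1.76·0.0224/0.00204 = 3.305e+04.
Re > 4000 → turbulent. ε/D = 2.4e-06/0.0224 = 0.000107; Haaland: 1/√f = -1.8 log₁₀[9.17e-06 + 0.000209] = 6.591, so f = 0.02302.

f ≈ 0.0230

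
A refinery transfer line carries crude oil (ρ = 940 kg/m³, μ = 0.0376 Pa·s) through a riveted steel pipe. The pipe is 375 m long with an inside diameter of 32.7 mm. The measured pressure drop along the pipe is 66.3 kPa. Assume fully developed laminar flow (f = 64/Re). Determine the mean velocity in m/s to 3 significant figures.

V ≈ 0.157 m/s

For laminar flow, f = 64/Re with Re = ρVD/μ, so Darcy-Weisbach reduces to ΔP = 32μLV/D². Solving for V: V = ΔP·D²/(32μL) = 6.63e+04·(0.0327)²/(32·0.0376·375) = 0.1571 m/s.
Check: Re = ρVD/μ = 940·0.1571·0.0327/0.0376 = 128.4 < 2300, so the laminar assumption holds.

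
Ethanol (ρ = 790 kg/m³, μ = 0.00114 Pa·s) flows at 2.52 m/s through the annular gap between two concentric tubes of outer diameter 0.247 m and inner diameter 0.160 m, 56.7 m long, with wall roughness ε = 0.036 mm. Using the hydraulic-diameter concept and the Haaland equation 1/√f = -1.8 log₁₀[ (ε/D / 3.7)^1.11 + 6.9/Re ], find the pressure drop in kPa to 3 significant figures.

Hydraulic diameter D_h = 4A/P = D_o - D_i = 0.247 - 0.16 = 0.087 m.
Re = ρVD_h/μ = 790·2.52·0.087/0.00114 = 1.519e+05.
ε/D_h = 3.6e-05/0.087 = 0.000414; Haaland gives 1/√f = -1.8 log₁₀[4.11e-05+4.54e-05] = 7.313, so f = 0.0187.
ΔP = f(L/D_h)(ρV²/2) = 0.0187·56.7/0.087·2508 = 3.057e+04 Pa.
ΔP = 30.6 kPa.

ΔP ≈ 30.6 kPa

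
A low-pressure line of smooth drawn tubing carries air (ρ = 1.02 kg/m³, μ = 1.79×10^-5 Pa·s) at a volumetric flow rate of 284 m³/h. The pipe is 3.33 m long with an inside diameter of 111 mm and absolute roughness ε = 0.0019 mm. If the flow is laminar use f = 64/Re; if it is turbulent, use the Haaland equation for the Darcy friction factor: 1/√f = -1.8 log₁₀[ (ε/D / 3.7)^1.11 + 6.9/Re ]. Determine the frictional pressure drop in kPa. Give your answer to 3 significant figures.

ΔP ≈ 0.0210 kPa

Q = 284 m³/h = 284/3600 = 0.07889 m³/s.
Cross-sectional area A = πD²/4 = π(0.111)²/4 = 0.009677 m²; mean velocity V = Q/A = 0.07889/0.009677 = 8.152 m/s.
Reynolds number Re = ρVD/μ = 1.02 · 8.152 · 0.111 / 1.79e-05 = 5.156e+04.
Re > 4000 → turbulent. Relative roughness ε/D = 1.9e-06/0.111 = 1.71e-05. Haaland: 1/√f = -1.8 log₁₀[(1.71e-05/3.7)^1.11 + 6.9/5.156e+04] = -1.8 log₁₀[1.2e-06 + 0.000134] = 6.965, so f = 0.02061.
Darcy-Weisbach: ΔP = f(L/D)(ρV²/2) = 0.02061·(3.33/0.111)·(1.02·8.152²/2) = 0.02061·30·33.89 = 20.96 Pa.
ΔP = 20.96 Pa = 0.0210 kPa.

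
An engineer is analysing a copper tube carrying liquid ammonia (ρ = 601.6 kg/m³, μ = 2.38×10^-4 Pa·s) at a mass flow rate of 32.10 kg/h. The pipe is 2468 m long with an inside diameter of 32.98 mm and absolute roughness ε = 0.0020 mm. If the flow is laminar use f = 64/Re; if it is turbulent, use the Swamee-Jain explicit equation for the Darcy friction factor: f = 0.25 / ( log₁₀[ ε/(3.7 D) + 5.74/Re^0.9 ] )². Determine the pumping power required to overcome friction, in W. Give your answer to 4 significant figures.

ṁ = 32.10 kg/h = 32.10/3600 = 0.008917 kg/s.
A = πD²/4 = π(0.03298)²/4 = 0.0008543 m²; mean velocity V = ṁ/(ρA) = 0.008917/(601.6 · 0.0008543) = 0.01735 m/s.
Reynolds number Re = ρVD/μ = 601.6 · 0.01735 · 0.03298 / 0.000238 = 1446.
Re < 2300 → laminar flow, so f = 64/Re = 64/1446 = 0.04425 (the turbulent correlation is not needed).
Darcy-Weisbach: ΔP = f(L/D)(ρV²/2) = 0.04425·(2468/0.03298)·(601.6·0.01735²/2) = 0.04425·7.483e+04·0.09055 = 299.8 Pa.
Q = ṁ/ρ = 0.008917/601.6 = 1.482e-05 m³/s.
Pumping power P = QΔP = 1.482e-05·299.8 = 0.0044439 W = 0.004444 W.

P ≈ 0.004444 W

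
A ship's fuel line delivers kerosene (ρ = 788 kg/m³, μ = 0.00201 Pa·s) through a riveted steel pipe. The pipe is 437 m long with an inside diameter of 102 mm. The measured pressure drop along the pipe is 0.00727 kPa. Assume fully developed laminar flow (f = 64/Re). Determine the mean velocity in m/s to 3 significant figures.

For laminar flow, f = 64/Re with Re = ρVD/μ, so Darcy-Weisbach reduces to ΔP = 32μLV/D². Solving for V: V = ΔP·D²/(32μL) = 7.27·(0.102)²/(32·0.00201·437) = 0.002691 m/s.
Check: Re = ρVD/μ = 788·0.002691·0.102/0.00201 = 107.6 < 2300, so the laminar assumption holds.

V ≈ 0.00269 m/s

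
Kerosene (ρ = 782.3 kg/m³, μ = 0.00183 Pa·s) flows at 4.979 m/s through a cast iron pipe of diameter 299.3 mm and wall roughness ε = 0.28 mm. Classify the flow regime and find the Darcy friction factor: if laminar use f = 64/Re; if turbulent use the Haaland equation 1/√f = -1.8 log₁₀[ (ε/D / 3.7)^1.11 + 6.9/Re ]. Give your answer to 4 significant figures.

Re = ρVD/μ = 782.3·4.979·0.2993/0.00183 = 6.37e+05.
Re > 4000 → turbulent. ε/D = 0.00028/0.2993 = 0.000936; Haaland: 1/√f = -1.8 log₁₀[0.000102 + 1.08e-05] = 7.108, so f = 0.01979.

f ≈ 0.01979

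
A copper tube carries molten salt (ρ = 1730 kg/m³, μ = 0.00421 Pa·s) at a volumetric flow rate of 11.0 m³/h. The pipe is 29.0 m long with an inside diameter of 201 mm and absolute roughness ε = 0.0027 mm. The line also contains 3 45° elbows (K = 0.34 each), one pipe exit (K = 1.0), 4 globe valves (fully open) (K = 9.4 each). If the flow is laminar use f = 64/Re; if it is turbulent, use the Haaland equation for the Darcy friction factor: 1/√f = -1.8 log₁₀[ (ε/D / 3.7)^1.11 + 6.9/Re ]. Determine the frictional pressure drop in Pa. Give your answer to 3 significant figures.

Q = 11.0 m³/h = 11.0/3600 = 0.003056 m³/s.
Cross-sectional area A = πD²/4 = π(0.201)²/4 = 0.03173 m²; mean velocity V = Q/A = 0.003056/0.03173 = 0.0963 m/s.
Reynolds number Re = ρVD/μ = 1730 · 0.0963 · 0.201 / 0.00421 = 7954.
Re > 4000 → turbulent. Relative roughness ε/D = 2.7e-06/0.201 = 1.34e-05. Haaland: 1/√f = -1.8 log₁₀[(1.34e-05/3.7)^1.11 + 6.9/7954] = -1.8 log₁₀[9.15e-07 + 0.000868] = 5.51, so f = 0.03293.
Total minor-loss coefficient ΣK = 3·0.34 + 1·1 + 4·9.4 = 39.6.
ΔP = [f·L/D + ΣK]·(ρV²/2) = [0.03293·29/0.201 + 39.6]·(1730·0.0963²/2) = [4.752 + 39.6]·8.021 = 355.9 Pa.

ΔP ≈ 356 Pa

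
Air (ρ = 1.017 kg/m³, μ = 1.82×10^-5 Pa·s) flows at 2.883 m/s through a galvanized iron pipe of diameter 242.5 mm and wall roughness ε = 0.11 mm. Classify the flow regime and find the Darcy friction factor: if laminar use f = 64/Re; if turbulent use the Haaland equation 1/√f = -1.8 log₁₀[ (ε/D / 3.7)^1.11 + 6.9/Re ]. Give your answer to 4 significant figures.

Re = ρVD/μ = 1.017·2.883·0.2425/1.82e-05 = 3.907e+04.
Re > 4000 → turbulent. ε/D = 0.00011/0.2425 = 0.000454; Haaland: 1/√f = -1.8 log₁₀[4.55e-05 + 0.000177] = 6.576, so f = 0.02312.

f ≈ 0.02312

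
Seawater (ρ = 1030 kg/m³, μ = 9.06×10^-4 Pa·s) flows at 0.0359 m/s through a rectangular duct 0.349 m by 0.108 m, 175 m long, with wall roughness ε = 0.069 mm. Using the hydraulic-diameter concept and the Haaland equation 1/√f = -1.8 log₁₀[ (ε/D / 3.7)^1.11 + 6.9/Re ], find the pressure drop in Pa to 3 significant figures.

ΔP ≈ 24.6 Pa

Hydraulic diameter D_h = 4A/P = 4·(0.349·0.108)/(2·(0.349+0.108)) = 0.1508/0.914 = 0.165 m.
Re = ρVD_h/μ = 1030·0.0359·0.165/0.000906 = 6732.
ε/D_h = 6.9e-05/0.165 = 0.000418; Haaland gives 1/√f = -1.8 log₁₀[4.16e-05+0.00102] = 5.35, so f = 0.03494.
ΔP = f(L/D_h)(ρV²/2) = 0.03494·175/0.165·0.6637 = 24.6 Pa.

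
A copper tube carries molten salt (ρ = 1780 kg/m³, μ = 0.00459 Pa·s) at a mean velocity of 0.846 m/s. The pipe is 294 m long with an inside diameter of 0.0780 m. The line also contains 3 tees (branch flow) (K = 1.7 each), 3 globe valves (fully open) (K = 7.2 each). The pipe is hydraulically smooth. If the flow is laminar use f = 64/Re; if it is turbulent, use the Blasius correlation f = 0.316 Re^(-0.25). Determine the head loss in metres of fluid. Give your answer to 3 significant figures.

Reynolds number Re = ρVD/μ = 1780 · 0.846 · 0.078 / 0.00459 = 2.559e+04.
Re > 4000 → turbulent. Smooth-pipe (Blasius): f = 0.316 Re^(-0.25) = 0.316/(2.559e+04)^0.25 = 0.02498.
Total minor-loss coefficient ΣK = 3·1.7 + 3·7.2 = 26.7.
ΔP = [f·L/D + ΣK]·(ρV²/2) = [0.02498·294/0.078 + 26.7]·(1780·0.846²/2) = [94.17 + 26.7]·637 = 7.699e+04 Pa.
Head loss h_f = ΔP/(ρg) = 7.699e+04/(1780·9.81) = 4.41 m.

h_f ≈ 4.41 m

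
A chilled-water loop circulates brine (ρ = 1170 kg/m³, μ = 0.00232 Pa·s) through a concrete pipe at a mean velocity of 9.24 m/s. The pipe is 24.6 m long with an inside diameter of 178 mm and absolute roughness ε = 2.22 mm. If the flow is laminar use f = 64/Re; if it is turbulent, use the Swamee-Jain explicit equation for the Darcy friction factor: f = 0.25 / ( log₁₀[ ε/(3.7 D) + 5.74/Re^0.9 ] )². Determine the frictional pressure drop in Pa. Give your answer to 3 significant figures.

ΔP ≈ 283000 Pa

Reynolds number Re = ρVD/μ = 1170 · 9.24 · 0.178 / 0.00232 = 8.294e+05.
Re > 4000 → turbulent. Relative roughness ε/D = 0.00222/0.178 = 0.0125. Swamee-Jain: f = 0.25/(log₁₀[0.0125/3.7 + 5.74/8.294e+05^0.9])² = 0.25/(log₁₀[0.00337 + 2.7e-05])² = 0.25/(-2.469)² = 0.04102.
Darcy-Weisbach: ΔP = f(L/D)(ρV²/2) = 0.04102·(24.6/0.178)·(1170·9.24²/2) = 0.04102·138.2·4.995e+04 = 2.831e+05 Pa.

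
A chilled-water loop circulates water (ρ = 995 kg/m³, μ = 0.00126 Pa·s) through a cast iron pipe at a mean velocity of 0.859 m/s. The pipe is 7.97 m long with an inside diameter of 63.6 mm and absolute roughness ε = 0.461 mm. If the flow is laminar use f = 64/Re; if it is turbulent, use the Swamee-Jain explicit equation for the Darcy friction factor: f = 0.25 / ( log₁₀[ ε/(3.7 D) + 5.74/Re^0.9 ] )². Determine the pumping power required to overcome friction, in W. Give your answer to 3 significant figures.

Reynolds number Re = ρVD/μ = 995 · 0.859 · 0.0636 / 0.00126 = 4.314e+04.
Re > 4000 → turbulent. Relative roughness ε/D = 0.000461/0.0636 = 0.00725. Swamee-Jain: f = 0.25/(log₁₀[0.00725/3.7 + 5.74/4.314e+04^0.9])² = 0.25/(log₁₀[0.00196 + 0.000387])² = 0.25/(-2.63)² = 0.03615.
Darcy-Weisbach: ΔP = f(L/D)(ρV²/2) = 0.03615·(7.97/0.0636)·(995·0.859²/2) = 0.03615·125.3·367.1 = 1663 Pa.
Q = V·A = 0.859·0.003177 = 0.002729 m³/s.
Pumping power P = QΔP = 0.002729·1663 = 4.538 W = 4.54 W.

P ≈ 4.54 W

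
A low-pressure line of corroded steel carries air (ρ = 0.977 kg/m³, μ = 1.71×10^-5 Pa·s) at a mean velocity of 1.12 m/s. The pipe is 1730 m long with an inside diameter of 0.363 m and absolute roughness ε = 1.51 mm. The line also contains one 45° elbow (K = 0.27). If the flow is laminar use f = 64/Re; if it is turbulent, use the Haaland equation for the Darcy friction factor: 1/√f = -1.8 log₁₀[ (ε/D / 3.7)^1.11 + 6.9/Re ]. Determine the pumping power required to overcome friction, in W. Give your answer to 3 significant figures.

Reynolds number Re = ρVD/μ = 0.977 · 1.12 · 0.363 / 1.71e-05 = 2.323e+04.
Re > 4000 → turbulent. Relative roughness ε/D = 0.00151/0.363 = 0.00416. Haaland: 1/√f = -1.8 log₁₀[(0.00416/3.7)^1.11 + 6.9/2.323e+04] = -1.8 log₁₀[0.000533 + 0.000297] = 5.546, so f = 0.03251.
Total minor-loss coefficient ΣK = 1·0.27 = 0.27.
ΔP = [f·L/D + ΣK]·(ρV²/2) = [0.03251·1730/0.363 + 0.27]·(0.977·1.12²/2) = [155 + 0.27]·0.6128 = 95.12 Pa.
Q = V·A = 1.12·0.1035 = 0.1159 m³/s.
Pumping power P = QΔP = 0.1159·95.12 = 11.02 W = 11.0 W.

P ≈ 11.0 W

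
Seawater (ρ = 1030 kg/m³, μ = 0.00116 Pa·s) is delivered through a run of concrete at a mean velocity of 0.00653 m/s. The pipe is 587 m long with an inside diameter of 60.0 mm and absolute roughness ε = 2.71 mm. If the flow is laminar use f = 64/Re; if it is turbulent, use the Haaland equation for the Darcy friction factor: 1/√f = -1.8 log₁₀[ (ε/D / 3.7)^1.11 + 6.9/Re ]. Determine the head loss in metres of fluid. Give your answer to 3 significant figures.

h_f ≈ 0.00391 m

Reynolds number Re = ρVD/μ = 1030 · 0.00653 · 0.06 / 0.00116 = 347.9.
Re < 2300 → laminar flow, so f = 64/Re = 64/347.9 = 0.184 (the turbulent correlation is not needed).
Darcy-Weisbach: ΔP = f(L/D)(ρV²/2) = 0.184·(587/0.06)·(1030·0.00653²/2) = 0.184·9783·0.02196 = 39.52 Pa.
Head loss h_f = ΔP/(ρg) = 39.52/(1030·9.81) = 0.00391 m.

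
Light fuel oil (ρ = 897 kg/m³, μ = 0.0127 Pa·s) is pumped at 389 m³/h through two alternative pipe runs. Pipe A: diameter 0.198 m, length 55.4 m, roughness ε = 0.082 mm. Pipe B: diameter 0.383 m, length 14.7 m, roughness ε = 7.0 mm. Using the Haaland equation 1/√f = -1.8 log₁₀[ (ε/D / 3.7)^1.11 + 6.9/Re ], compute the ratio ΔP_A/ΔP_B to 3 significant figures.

Pipe A: V = Q/A = 0.1081/0.03079 = 3.509 m/s; Re = 4.908e+04; ε/D = 0.000414; Haaland → f = 0.02206; ΔP_A = f(L/D)(ρV²/2) = 3.409e+04 Pa.
Pipe B: V = Q/A = 0.1081/0.1152 = 0.9379 m/s; Re = 2.537e+04; ε/D = 0.0183; Haaland → f = 0.04864; ΔP_B = f(L/D)(ρV²/2) = 736.5 Pa.
ΔP_A/ΔP_B = 3.409e+04/736.5 = 46.3.

ΔP_A/ΔP_B ≈ 46.3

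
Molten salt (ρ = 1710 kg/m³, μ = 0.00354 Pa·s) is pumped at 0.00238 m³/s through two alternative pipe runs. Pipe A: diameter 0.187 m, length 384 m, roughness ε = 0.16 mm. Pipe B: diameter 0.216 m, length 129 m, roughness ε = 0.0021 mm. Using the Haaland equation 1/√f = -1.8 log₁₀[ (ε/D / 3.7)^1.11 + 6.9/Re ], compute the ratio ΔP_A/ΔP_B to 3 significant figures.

ΔP_A/ΔP_B ≈ 6.04

Pipe A: V = Q/A = 0.00238/0.02746 = 0.08666 m/s; Re = 7828; ε/D = 0.000856; Haaland → f = 0.03403; ΔP_A = f(L/D)(ρV²/2) = 448.7 Pa.
Pipe B: V = Q/A = 0.00238/0.03664 = 0.06495 m/s; Re = 6777; ε/D = 9.72e-06; Haaland → f = 0.03448; ΔP_B = f(L/D)(ρV²/2) = 74.27 Pa.
ΔP_A/ΔP_B = 448.7/74.27 = 6.04.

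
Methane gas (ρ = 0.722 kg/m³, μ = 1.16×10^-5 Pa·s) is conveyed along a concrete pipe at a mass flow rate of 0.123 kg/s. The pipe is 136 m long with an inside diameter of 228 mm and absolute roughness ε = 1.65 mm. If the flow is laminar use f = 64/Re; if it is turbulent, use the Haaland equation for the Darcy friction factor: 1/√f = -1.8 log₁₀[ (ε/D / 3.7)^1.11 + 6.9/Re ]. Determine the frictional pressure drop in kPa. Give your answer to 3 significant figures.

A = πD²/4 = π(0.228)²/4 = 0.04083 m²; mean velocity V = ṁ/(ρA) = 0.123/(0.722 · 0.04083) = 4.173 m/s.
Reynolds number Re = ρVD/μ = 0.722 · 4.173 · 0.228 / 1.16e-05 = 5.921e+04.
Re > 4000 → turbulent. Relative roughness ε/D = 0.00165/0.228 = 0.00724. Haaland: 1/√f = -1.8 log₁₀[(0.00724/3.7)^1.11 + 6.9/5.921e+04] = -1.8 log₁₀[0.000985 + 0.000117] = 5.324, so f = 0.03527.
Darcy-Weisbach: ΔP = f(L/D)(ρV²/2) = 0.03527·(136/0.228)·(0.722·4.173²/2) = 0.03527·596.5·6.285 = 132.2 Pa.
ΔP = 132.2 Pa = 0.132 kPa.

ΔP ≈ 0.132 kPa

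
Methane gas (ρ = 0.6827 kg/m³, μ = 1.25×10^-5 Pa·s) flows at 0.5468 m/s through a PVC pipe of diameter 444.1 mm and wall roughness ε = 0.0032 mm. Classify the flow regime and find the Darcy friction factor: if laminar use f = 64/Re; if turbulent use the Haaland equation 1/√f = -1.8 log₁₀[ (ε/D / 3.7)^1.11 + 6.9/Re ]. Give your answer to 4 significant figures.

Re = ρVD/μ = 0.6827·0.5468·0.4441/1.25e-05 = 1.326e+04.
Re > 4000 → turbulent. ε/D = 3.2e-06/0.4441 = 7.21e-06; Haaland: 1/√f = -1.8 log₁₀[4.58e-07 + 0.00052] = 5.91, so f = 0.02863.

f ≈ 0.02863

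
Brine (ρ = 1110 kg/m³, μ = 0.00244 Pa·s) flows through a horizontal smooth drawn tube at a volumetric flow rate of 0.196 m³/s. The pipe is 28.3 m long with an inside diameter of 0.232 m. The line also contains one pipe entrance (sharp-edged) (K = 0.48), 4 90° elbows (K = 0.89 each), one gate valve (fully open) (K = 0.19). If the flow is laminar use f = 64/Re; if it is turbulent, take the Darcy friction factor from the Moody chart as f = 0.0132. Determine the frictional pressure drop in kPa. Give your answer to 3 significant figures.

ΔP ≈ 69.7 kPa

Cross-sectional area A = πD²/4 = π(0.232)²/4 = 0.04227 m²; mean velocity V = Q/A = 0.196/0.04227 = 4.636 m/s.
Reynolds number Re = ρVD/μ = 1110 · 4.636 · 0.232 / 0.00244 = 4.893e+05.
Re > 4000 → turbulent; use the Moody-chart value f = 0.0132.
Total minor-loss coefficient ΣK = 1·0.48 + 4·0.89 + 1·0.19 = 4.23.
ΔP = [f·L/D + ΣK]·(ρV²/2) = [0.0132·28.3/0.232 + 4.23]·(1110·4.636²/2) = [1.61 + 4.23]·1.193e+04 = 6.968e+04 Pa.
ΔP = 6.968e+04 Pa = 69.7 kPa.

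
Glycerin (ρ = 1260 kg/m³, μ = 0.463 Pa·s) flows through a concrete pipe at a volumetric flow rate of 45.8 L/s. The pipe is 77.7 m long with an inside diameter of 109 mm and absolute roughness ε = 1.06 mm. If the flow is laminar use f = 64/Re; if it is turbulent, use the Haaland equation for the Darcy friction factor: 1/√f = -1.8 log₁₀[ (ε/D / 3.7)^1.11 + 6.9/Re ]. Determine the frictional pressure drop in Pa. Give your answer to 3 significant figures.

Q = 45.8 L/s = 45.8/1000 = 0.0458 m³/s.
Cross-sectional area A = πD²/4 = π(0.109)²/4 = 0.009331 m²; mean velocity V = Q/A = 0.0458/0.009331 = 4.908 m/s.
Reynolds number Re = ρVD/μ = 1260 · 4.908 · 0.109 / 0.463 = 1456.
Re < 2300 → laminar flow, so f = 64/Re = 64/1456 = 0.04396 (the turbulent correlation is not needed).
Darcy-Weisbach: ΔP = f(L/D)(ρV²/2) = 0.04396·(77.7/0.109)·(1260·4.908²/2) = 0.04396·712.8·1.518e+04 = 4.756e+05 Pa.

ΔP ≈ 476000 Pa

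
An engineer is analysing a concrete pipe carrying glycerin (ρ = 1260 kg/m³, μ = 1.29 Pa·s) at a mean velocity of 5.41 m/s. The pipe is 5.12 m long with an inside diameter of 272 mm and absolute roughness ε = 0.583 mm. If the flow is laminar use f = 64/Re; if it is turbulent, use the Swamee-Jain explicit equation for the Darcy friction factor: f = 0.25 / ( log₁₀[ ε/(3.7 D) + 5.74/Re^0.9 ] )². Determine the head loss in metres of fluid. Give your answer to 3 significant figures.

h_f ≈ 1.25 m

Reynolds number Re = ρVD/μ = 1260 · 5.41 · 0.272 / 1.29 = 1437.
Re < 2300 → laminar flow, so f = 64/Re = 64/1437 = 0.04453 (the turbulent correlation is not needed).
Darcy-Weisbach: ΔP = f(L/D)(ρV²/2) = 0.04453·(5.12/0.272)·(1260·5.41²/2) = 0.04453·18.82·1.844e+04 = 1.546e+04 Pa.
Head loss h_f = ΔP/(ρg) = 1.546e+04/(1260·9.81) = 1.25 m.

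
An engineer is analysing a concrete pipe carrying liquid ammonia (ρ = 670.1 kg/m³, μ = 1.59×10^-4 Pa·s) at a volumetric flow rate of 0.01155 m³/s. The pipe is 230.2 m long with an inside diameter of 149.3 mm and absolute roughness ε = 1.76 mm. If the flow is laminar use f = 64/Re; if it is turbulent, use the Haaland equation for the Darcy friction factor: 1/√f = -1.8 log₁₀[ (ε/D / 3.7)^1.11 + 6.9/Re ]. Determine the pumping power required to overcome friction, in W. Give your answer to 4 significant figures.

Cross-sectional area A = πD²/4 = π(0.1493)²/4 = 0.01751 m²; mean velocity V = Q/A = 0.01155/0.01751 = 0.6597 m/s.
Reynolds number Re = ρVD/μ = 670.1 · 0.6597 · 0.1493 / 0.000159 = 4.151e+05.
Re > 4000 → turbulent. Relative roughness ε/D = 0.00176/0.1493 = 0.0118. Haaland: 1/√f = -1.8 log₁₀[(0.0118/3.7)^1.11 + 6.9/4.151e+05] = -1.8 log₁₀[0.00169 + 1.66e-05] = 4.981, so f = 0.04031.
Darcy-Weisbach: ΔP = f(L/D)(ρV²/2) = 0.04031·(230.2/0.1493)·(670.1·0.6597²/2) = 0.04031·1542·145.8 = 9063 Pa.
Pumping power P = QΔP = 0.01155·9063 = 104.68 W = 104.7 W.

P ≈ 104.7 W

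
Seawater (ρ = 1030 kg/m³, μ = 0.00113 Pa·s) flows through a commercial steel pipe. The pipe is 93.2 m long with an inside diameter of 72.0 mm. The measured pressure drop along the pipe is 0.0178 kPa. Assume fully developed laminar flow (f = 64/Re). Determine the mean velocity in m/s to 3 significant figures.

For laminar flow, f = 64/Re with Re = ρVD/μ, so Darcy-Weisbach reduces to ΔP = 32μLV/D². Solving for V: V = ΔP·D²/(32μL) = 17.8·(0.072)²/(32·0.00113·93.2) = 0.02738 m/s.
Check: Re = ρVD/μ = 1030·0.02738·0.072/0.00113 = 1797 < 2300, so the laminar assumption holds.

V ≈ 0.0274 m/s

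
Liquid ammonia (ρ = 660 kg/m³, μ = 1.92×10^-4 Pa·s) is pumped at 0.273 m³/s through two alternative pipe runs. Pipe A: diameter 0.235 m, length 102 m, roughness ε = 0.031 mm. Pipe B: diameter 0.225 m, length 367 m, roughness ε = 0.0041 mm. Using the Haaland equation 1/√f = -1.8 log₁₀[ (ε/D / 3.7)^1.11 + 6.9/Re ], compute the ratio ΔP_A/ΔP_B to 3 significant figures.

ΔP_A/ΔP_B ≈ 0.292

Pipe A: V = Q/A = 0.273/0.04337 = 6.294 m/s; Re = 5.084e+06; ε/D = 0.000132; Haaland → f = 0.01291; ΔP_A = f(L/D)(ρV²/2) = 7.327e+04 Pa.
Pipe B: V = Q/A = 0.273/0.03976 = 6.866 m/s; Re = 5.31e+06; ε/D = 1.82e-05; Haaland → f = 0.009885; ΔP_B = f(L/D)(ρV²/2) = 2.508e+05 Pa.
ΔP_A/ΔP_B = 7.327e+04/2.508e+05 = 0.292.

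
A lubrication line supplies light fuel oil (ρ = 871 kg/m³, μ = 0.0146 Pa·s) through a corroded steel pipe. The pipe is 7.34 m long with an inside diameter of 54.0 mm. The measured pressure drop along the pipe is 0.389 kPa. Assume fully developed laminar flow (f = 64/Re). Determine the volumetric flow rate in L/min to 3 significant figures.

For laminar flow, f = 64/Re with Re = ρVD/μ, so Darcy-Weisbach reduces to ΔP = 32μLV/D². Solving for V: V = ΔP·D²/(32μL) = 389·(0.054)²/(32·0.0146·7.34) = 0.3308 m/s.
Check: Re = ρVD/μ = 871·0.3308·0.054/0.0146 = 1066 < 2300, so the laminar assumption holds.
Q = V·A = 0.3308·(π/4·0.054²) = 0.0007576 m³/s = 45.5 L/min.

Q ≈ 45.5 L/min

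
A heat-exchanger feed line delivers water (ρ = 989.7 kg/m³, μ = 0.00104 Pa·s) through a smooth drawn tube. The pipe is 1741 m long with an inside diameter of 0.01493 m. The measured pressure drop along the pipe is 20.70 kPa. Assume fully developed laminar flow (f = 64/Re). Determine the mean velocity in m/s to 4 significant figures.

For laminar flow, f = 64/Re with Re = ρVD/μ, so Darcy-Weisbach reduces to ΔP = 32μLV/D². Solving for V: V = ΔP·D²/(32μL) = 2.07e+04·(0.01493)²/(32·0.00104·1741) = 0.07964 m/s.
Check: Re = ρVD/μ = 989.7·0.07964·0.01493/0.00104 = 1131 < 2300, so the laminar assumption holds.

V ≈ 0.07964 m/s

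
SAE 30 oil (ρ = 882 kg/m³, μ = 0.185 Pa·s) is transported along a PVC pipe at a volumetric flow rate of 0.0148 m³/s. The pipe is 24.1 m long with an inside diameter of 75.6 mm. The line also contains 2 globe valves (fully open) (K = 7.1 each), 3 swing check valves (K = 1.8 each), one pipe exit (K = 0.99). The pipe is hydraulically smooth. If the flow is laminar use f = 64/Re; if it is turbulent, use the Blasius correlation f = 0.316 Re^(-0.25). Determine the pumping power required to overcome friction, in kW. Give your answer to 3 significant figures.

Cross-sectional area A = πD²/4 = π(0.0756)²/4 = 0.004489 m²; mean velocity V = Q/A = 0.0148/0.004489 = 3.297 m/s.
Reynolds number Re = ρVD/μ = 882 · 3.297 · 0.0756 / 0.185 = 1188.
Re < 2300 → laminar flow, so f = 64/Re = 64/1188 = 0.05386 (the turbulent correlation is not needed).
Total minor-loss coefficient ΣK = 2·7.1 + 3·1.8 + 1·0.99 = 20.6.
ΔP = [f·L/D + ΣK]·(ρV²/2) = [0.05386·24.1/0.0756 + 20.6]·(882·3.297²/2) = [17.17 + 20.6]·4794 = 1.81e+05 Pa.
Pumping power P = QΔP = 0.0148·1.81e+05 = 2679 W = 2.68 kW.

P ≈ 2.68 kW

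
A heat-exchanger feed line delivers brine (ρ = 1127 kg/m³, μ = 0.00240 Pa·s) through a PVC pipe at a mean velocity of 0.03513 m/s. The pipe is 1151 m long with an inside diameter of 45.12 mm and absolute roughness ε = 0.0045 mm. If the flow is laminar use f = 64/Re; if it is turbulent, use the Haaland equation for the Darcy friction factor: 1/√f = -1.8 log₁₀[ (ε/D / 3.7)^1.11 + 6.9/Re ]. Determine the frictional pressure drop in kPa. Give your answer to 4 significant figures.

Reynolds number Re = ρVD/μ = 1127 · 0.03513 · 0.04512 / 0.0024 = 744.3.
Re < 2300 → laminar flow, so f = 64/Re = 64/744.3 = 0.08598 (the turbulent correlation is not needed).
Darcy-Weisbach: ΔP = f(L/D)(ρV²/2) = 0.08598·(1151/0.04512)·(1127·0.03513²/2) = 0.08598·2.551e+04·0.6954 = 1525 Pa.
ΔP = 1525 Pa = 1.525 kPa.

ΔP ≈ 1.525 kPa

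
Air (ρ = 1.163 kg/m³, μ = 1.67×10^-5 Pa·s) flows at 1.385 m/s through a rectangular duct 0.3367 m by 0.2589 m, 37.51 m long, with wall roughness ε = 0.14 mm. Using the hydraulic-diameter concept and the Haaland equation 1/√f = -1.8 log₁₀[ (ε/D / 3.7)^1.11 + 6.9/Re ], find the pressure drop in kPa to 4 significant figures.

Hydraulic diameter D_h = 4A/P = 4·(0.3367·0.2589)/(2·(0.3367+0.2589)) = 0.3487/1.191 = 0.2927 m.
Re = ρVD_h/μ = 1.163·1.385·0.2927/1.67e-05 = 2.823e+04.
ε/D_h = 0.00014/0.2927 = 0.000478; Haaland gives 1/√f = -1.8 log₁₀[4.83e-05+0.000244] = 6.361, so f = 0.02472.
ΔP = f(L/D_h)(ρV²/2) = 0.02472·37.51/0.2927·1.115 = 3.533 Pa.
ΔP = 0.003533 kPa.

ΔP ≈ 0.003533 kPa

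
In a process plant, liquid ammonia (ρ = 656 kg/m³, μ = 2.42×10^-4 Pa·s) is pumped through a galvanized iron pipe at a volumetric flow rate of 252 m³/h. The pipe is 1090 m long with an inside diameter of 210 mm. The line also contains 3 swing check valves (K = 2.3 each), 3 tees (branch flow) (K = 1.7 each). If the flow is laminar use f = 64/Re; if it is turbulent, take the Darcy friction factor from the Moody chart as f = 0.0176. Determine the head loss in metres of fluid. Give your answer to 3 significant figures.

h_f ≈ 21.5 m

Q = 252 m³/h = 252/3600 = 0.07 m³/s.
Cross-sectional area A = πD²/4 = π(0.21)²/4 = 0.03464 m²; mean velocity V = Q/A = 0.07/0.03464 = 2.021 m/s.
Reynolds number Re = ρVD/μ = 656 · 2.021 · 0.21 / 0.000242 = 1.15e+06.
Re > 4000 → turbulent; use the Moody-chart value f = 0.0176.
Total minor-loss coefficient ΣK = 3·2.3 + 3·1.7 = 12.
ΔP = [f·L/D + ΣK]·(ρV²/2) = [0.0176·1090/0.21 + 12]·(656·2.021²/2) = [91.35 + 12]·1340 = 1.385e+05 Pa.
Head loss h_f = ΔP/(ρg) = 1.385e+05/(656·9.81) = 21.5 m.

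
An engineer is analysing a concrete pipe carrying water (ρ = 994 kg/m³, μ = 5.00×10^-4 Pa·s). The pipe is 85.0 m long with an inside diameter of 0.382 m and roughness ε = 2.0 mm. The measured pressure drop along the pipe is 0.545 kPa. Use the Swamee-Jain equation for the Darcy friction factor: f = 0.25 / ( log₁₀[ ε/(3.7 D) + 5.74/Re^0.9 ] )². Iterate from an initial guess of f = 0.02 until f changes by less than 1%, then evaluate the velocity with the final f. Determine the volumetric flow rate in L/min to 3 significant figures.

Rearranging Darcy-Weisbach: V = √(2·ΔP·D/(f·L·ρ)). With ε/D = 0.002/0.382 = 0.00524, iterate starting from f = 0.02:
  f = 0.02 → V = √(2·545·0.382/(0.02·85·994)) = 0.4964 m/s; Re = ρVD/μ = 3.77e+05; f → 0.03116
  f = 0.03116 → V = 0.3977 m/s; Re = 3.02e+05; f → 0.03123
Converged (Δf/f < 1%). With the final f = 0.03123: V = √(2·545·0.382/(0.03123·85·994)) = 0.3972 m/s.
Q = V·A = 0.3972·(π/4·0.382²) = 0.04552 m³/s = 2730 L/min.

Q ≈ 2730 L/min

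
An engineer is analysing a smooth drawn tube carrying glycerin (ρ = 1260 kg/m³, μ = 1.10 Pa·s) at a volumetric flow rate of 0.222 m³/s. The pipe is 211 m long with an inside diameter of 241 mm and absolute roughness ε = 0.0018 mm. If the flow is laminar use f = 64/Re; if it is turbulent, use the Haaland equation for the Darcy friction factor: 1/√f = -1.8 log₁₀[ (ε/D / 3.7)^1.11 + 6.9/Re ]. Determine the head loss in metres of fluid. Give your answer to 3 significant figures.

h_f ≈ 50.3 m

Cross-sectional area A = πD²/4 = π(0.241)²/4 = 0.04562 m²; mean velocity V = Q/A = 0.222/0.04562 = 4.867 m/s.
Reynolds number Re = ρVD/μ = 1260 · 4.867 · 0.241 / 1.1 = 1343.
Re < 2300 → laminar flow, so f = 64/Re = 64/1343 = 0.04764 (the turbulent correlation is not needed).
Darcy-Weisbach: ΔP = f(L/D)(ρV²/2) = 0.04764·(211/0.241)·(1260·4.867²/2) = 0.04764·875.5·1.492e+04 = 6.223e+05 Pa.
Head loss h_f = ΔP/(ρg) = 6.223e+05/(1260·9.81) = 50.3 m.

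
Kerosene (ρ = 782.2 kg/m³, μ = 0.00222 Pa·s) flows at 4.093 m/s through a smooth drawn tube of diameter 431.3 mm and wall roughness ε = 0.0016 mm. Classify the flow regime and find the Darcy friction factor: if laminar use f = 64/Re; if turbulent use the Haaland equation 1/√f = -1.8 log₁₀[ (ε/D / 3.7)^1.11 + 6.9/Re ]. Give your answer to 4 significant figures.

f ≈ 0.01261

Re = ρVD/μ = 782.2·4.093·0.4313/0.00222 = 6.22e+05.
Re > 4000 → turbulent. ε/D = 1.6e-06/0.4313 = 3.71e-06; Haaland: 1/√f = -1.8 log₁₀[2.19e-07 + 1.11e-05] = 8.904, so f = 0.01261.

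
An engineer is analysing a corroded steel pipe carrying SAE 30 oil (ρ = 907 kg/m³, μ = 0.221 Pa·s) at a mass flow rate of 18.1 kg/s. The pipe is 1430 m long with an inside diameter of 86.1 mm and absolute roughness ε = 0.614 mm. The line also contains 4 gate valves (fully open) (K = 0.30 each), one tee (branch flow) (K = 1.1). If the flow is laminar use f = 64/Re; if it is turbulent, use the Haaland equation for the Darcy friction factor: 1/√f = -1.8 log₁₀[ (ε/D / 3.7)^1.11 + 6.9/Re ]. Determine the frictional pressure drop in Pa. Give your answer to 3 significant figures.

A = πD²/4 = π(0.0861)²/4 = 0.005822 m²; mean velocity V = ṁ/(ρA) = 18.1/(907 · 0.005822) = 3.427 m/s.
Reynolds number Re = ρVD/μ = 907 · 3.427 · 0.0861 / 0.221 = 1211.
Re < 2300 → laminar flow, so f = 64/Re = 64/1211 = 0.05284 (the turbulent correlation is not needed).
Total minor-loss coefficient ΣK = 4·0.3 + 1·1.1 = 2.3.
ΔP = [f·L/D + ΣK]·(ρV²/2) = [0.05284·1430/0.0861 + 2.3]·(907·3.427²/2) = [877.6 + 2.3]·5328 = 4.688e+06 Pa.

ΔP ≈ 4.69×10^6 Pa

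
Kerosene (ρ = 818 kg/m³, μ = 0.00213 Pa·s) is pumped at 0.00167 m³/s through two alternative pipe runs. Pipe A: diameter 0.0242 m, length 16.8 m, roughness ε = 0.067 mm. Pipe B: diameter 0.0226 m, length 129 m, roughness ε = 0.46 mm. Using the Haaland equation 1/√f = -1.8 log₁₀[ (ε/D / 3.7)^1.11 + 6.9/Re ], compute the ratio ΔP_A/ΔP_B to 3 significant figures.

Pipe A: V = Q/A = 0.00167/0.00046 = 3.631 m/s; Re = 3.374e+04; ε/D = 0.00277; Haaland → f = 0.02896; ΔP_A = f(L/D)(ρV²/2) = 1.084e+05 Pa.
Pipe B: V = Q/A = 0.00167/0.0004011 = 4.163 m/s; Re = 3.613e+04; ε/D = 0.0204; Haaland → f = 0.05009; ΔP_B = f(L/D)(ρV²/2) = 2.027e+06 Pa.
ΔP_A/ΔP_B = 1.084e+05/2.027e+06 = 0.0535.

ΔP_A/ΔP_B ≈ 0.0535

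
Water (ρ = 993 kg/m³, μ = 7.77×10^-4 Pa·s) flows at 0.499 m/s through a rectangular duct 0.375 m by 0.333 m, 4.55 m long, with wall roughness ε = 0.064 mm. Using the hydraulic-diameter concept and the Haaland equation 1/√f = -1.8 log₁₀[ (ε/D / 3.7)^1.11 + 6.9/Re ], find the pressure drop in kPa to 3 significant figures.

Hydraulic diameter D_h = 4A/P = 4·(0.375·0.333)/(2·(0.375+0.333)) = 0.4995/1.416 = 0.3528 m.
Re = ρVD_h/μ = 993·0.499·0.3528/0.000777 = 2.25e+05.
ε/D_h = 6.4e-05/0.3528 = 0.000181; Haaland gives 1/√f = -1.8 log₁₀[1.65e-05+3.07e-05] = 7.788, so f = 0.01649.
ΔP = f(L/D_h)(ρV²/2) = 0.01649·4.55/0.3528·123.6 = 26.29 Pa.
ΔP = 0.0263 kPa.

ΔP ≈ 0.0263 kPa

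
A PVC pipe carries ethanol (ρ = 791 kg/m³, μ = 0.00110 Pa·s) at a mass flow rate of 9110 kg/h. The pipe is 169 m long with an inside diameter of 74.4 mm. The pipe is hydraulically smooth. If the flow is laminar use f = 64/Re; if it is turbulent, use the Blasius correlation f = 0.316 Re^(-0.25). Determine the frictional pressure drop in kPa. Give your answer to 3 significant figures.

ṁ = 9110 kg/h = 9110/3600 = 2.531 kg/s.
A = πD²/4 = π(0.0744)²/4 = 0.004347 m²; mean velocity V = ṁ/(ρA) = 2.531/(791 · 0.004347) = 0.7359 m/s.
Reynolds number Re = ρVD/μ = 791 · 0.7359 · 0.0744 / 0.0011 = 3.937e+04.
Re > 4000 → turbulent. Smooth-pipe (Blasius): f = 0.316 Re^(-0.25) = 0.316/(3.937e+04)^0.25 = 0.02243.
Darcy-Weisbach: ΔP = f(L/D)(ρV²/2) = 0.02243·(169/0.0744)·(791·0.7359²/2) = 0.02243·2272·214.2 = 1.091e+04 Pa.
ΔP = 1.091e+04 Pa = 10.9 kPa.

ΔP ≈ 10.9 kPa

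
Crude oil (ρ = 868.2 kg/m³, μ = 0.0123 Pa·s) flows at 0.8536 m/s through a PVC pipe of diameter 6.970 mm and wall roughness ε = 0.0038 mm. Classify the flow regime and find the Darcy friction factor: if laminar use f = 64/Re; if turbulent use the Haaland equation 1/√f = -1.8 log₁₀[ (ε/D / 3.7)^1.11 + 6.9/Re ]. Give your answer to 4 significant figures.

f ≈ 0.1524

Re = ρVD/μ = 868.2·0.8536·0.00697/0.0123 = 420.
Re < 2300 → laminar, so f = 64/Re = 0.1524 (roughness is irrelevant in laminar flow).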